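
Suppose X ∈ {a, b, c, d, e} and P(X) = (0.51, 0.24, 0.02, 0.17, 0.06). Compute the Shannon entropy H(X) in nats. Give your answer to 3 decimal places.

H(X) = −Σ p·ln p.
  −(0.51)·ln(0.51) = 0.3434
  −(0.24)·ln(0.24) = 0.3425
  −(0.02)·ln(0.02) = 0.0782
  −(0.17)·ln(0.17) = 0.3012
  −(0.06)·ln(0.06) = 0.1688
Sum: 0.3434 + 0.3425 + 0.0782 + 0.3012 + 0.1688 = 1.234 nats.

1.234 nats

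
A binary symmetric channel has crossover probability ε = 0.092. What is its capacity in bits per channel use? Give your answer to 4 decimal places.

0.5569 bits

Binary symmetric channel: C = 1 − h₂(ε) where h₂ is the binary entropy function.
h₂(0.092) = −0.092·log₂0.092 − 0.908·log₂0.908 = 0.4431.
C = 1 − 0.4431 = 0.5569 bits per channel use.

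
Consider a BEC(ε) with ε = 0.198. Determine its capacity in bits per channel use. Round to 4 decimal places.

0.8020 bits

Binary erasure channel: capacity C = 1 − ε.
C = 1 − 0.198 = 0.8020 bits per channel use.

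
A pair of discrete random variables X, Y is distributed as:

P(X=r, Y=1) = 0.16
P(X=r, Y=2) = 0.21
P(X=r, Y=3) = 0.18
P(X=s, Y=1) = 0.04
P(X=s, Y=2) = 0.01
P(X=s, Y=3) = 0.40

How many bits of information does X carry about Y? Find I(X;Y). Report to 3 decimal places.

Marginals: p(X) = (0.5500, 0.4500), p(Y) = (0.2000, 0.2200, 0.5800).
I(X;Y) = H(X) + H(Y) − H(X,Y).
H(X) = 0.9928, H(Y) = 1.4008, H(X,Y) = 2.1221.
I(X;Y) = 0.9928 + 1.4008 − 2.1221 = 0.271 bits.

0.271 bits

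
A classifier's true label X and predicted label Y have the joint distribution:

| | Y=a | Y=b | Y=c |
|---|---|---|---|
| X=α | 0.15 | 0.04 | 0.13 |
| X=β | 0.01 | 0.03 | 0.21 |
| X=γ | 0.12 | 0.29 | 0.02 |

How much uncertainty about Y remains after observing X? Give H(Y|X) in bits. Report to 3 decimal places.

Marginals: p(X) = (0.3200, 0.2500, 0.4300), p(Y) = (0.2800, 0.3600, 0.3600).
H(Y|X) = Σ p(X) · H(Y|X=·).
  X=α: p=0.3200, H(Y|X=α) = 1.4153
  X=β: p=0.2500, H(Y|X=β) = 0.7641
  X=γ: p=0.4300, H(Y|X=γ) = 1.1030
Weighted sum = 1.118 bits.

1.118 bits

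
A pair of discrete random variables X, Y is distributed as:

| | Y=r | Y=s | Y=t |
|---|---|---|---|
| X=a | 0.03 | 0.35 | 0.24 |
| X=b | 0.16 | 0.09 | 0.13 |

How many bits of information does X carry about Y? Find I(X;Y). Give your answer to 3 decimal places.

Marginals: p(X) = (0.6200, 0.3800), p(Y) = (0.1900, 0.4400, 0.3700).
I(X;Y) = Σ p(x,y)·log₂[p(x,y)/(p(x)p(y))].
  (a,r): 0.03·log₂(0.2547) = -0.0592
  (a,s): 0.35·log₂(1.2830) = 0.1258
  (a,t): 0.24·log₂(1.0462) = 0.0156
  (b,r): 0.16·log₂(2.2161) = 0.1837
  (b,s): 0.09·log₂(0.5383) = -0.0804
  (b,t): 0.13·log₂(0.9246) = -0.0147
Sum = 0.171 bits.

0.171 bits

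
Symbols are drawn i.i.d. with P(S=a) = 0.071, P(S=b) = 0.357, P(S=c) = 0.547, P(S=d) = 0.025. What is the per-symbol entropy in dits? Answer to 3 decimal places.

0.425 dits

H(S) = −Σ p·log₁₀ p.
  −(0.071)·log₁₀(0.071) = 0.0816
  −(0.357)·log₁₀(0.357) = 0.1597
  −(0.547)·log₁₀(0.547) = 0.1433
  −(0.025)·log₁₀(0.025) = 0.0401
Sum: 0.0816 + 0.1597 + 0.1433 + 0.0401 = 0.425 dits.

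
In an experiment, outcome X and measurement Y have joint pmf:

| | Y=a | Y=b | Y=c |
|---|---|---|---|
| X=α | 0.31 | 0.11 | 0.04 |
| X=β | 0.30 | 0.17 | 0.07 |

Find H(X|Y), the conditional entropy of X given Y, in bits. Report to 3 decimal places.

Marginals: p(X) = (0.4600, 0.5400), p(Y) = (0.6100, 0.2800, 0.1100).
H(X|Y) = Σ p(Y) · H(X|Y=·).
  Y=a: p=0.6100, H(X|Y=a) = 0.9998
  Y=b: p=0.2800, H(X|Y=b) = 0.9666
  Y=c: p=0.1100, H(X|Y=c) = 0.9457
Weighted sum = 0.985 bits.

0.985 bits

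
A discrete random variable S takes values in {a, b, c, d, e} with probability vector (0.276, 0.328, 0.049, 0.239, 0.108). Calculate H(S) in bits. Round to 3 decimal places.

2.094 bits

H(S) = −Σ p·log₂ p.
  −(0.276)·log₂(0.276) = 0.5126
  −(0.328)·log₂(0.328) = 0.5275
  −(0.049)·log₂(0.049) = 0.2132
  −(0.239)·log₂(0.239) = 0.4935
  −(0.108)·log₂(0.108) = 0.3468
Sum: 0.5126 + 0.5275 + 0.2132 + 0.4935 + 0.3468 = 2.094 bits.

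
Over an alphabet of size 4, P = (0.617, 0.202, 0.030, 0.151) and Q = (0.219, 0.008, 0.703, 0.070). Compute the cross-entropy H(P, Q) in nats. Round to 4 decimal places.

H(P,Q) = −Σ p·ln q.
  −0.617·ln(0.219) = 0.93703
  −0.202·ln(0.008) = 0.97532
  −0.030·ln(0.703) = 0.01057
  −0.151·ln(0.070) = 0.40155
H(P,Q) = 2.3245 nats.

2.3245 nats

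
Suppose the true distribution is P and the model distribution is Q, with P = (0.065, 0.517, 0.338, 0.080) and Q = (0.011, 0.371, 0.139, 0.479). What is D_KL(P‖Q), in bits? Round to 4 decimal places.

D(P‖Q) = Σ p·log₂(p/q).
  0.065·log₂(0.065/0.011) = 0.16659
  0.517·log₂(0.517/0.371) = 0.24751
  0.338·log₂(0.338/0.139) = 0.43330
  0.080·log₂(0.080/0.479) = -0.20656
D(P‖Q) = 0.6408 bits.

0.6408 bits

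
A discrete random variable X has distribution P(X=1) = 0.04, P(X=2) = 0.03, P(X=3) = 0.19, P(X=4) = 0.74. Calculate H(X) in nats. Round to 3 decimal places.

H(X) = −Σ p·ln p.
  −(0.04)·ln(0.04) = 0.1288
  −(0.03)·ln(0.03) = 0.1052
  −(0.19)·ln(0.19) = 0.3155
  −(0.74)·ln(0.74) = 0.2228
Sum: 0.1288 + 0.1052 + 0.3155 + 0.2228 = 0.772 nats.

0.772 nats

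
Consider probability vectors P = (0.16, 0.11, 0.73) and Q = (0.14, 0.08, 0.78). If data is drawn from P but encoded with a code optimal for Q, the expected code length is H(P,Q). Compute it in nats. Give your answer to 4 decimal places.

H(P,Q) = −Σ p·ln q.
  −0.16·ln(0.14) = 0.31458
  −0.11·ln(0.08) = 0.27783
  −0.73·ln(0.78) = 0.18138
H(P,Q) = 0.7738 nats.

0.7738 nats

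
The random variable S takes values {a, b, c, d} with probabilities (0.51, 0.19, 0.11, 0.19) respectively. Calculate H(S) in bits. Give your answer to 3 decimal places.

H(S) = −Σ p·log₂ p.
  −(0.51)·log₂(0.51) = 0.4954
  −(0.19)·log₂(0.19) = 0.4552
  −(0.11)·log₂(0.11) = 0.3503
  −(0.19)·log₂(0.19) = 0.4552
Sum: 0.4954 + 0.4552 + 0.3503 + 0.4552 = 1.756 bits.

1.756 bits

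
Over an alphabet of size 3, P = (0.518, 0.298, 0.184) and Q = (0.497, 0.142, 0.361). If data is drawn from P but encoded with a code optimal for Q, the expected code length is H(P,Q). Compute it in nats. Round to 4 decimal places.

1.1313 nats

H(P,Q) = −Σ p·ln q.
  −0.518·ln(0.497) = 0.36217
  −0.298·ln(0.142) = 0.58167
  −0.184·ln(0.361) = 0.18747
H(P,Q) = 1.1313 nats.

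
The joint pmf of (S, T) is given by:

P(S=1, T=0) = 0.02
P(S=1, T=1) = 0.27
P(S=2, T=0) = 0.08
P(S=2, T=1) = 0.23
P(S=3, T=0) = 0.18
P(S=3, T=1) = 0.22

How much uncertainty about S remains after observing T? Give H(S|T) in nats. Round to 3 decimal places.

Chain rule: H(S|T) = H(S,T) − H(T).
Marginals: p(S) = (0.2900, 0.3100, 0.4000), p(T) = (0.2800, 0.7200).
H(S,T) = 1.6136 nats; H(T) = 0.5930 nats.
H(S|T) = 1.6136 − 0.5930 = 1.021 nats.

1.021 nats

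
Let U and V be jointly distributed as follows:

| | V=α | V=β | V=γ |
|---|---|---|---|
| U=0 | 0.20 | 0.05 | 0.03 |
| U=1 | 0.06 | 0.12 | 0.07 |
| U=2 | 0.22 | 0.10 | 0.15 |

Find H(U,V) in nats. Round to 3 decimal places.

2.034 nats

H(U,V) = −Σ p(x,y)·ln p(x,y) over all 9 cells.
  cell (0,α): −0.20·ln0.20 = 0.3219
  cell (0,β): −0.05·ln0.05 = 0.1498
  cell (0,γ): −0.03·ln0.03 = 0.1052
  cell (1,α): −0.06·ln0.06 = 0.1688
  cell (1,β): −0.12·ln0.12 = 0.2544
  cell (1,γ): −0.07·ln0.07 = 0.1861
  cell (2,α): −0.22·ln0.22 = 0.3331
  cell (2,β): −0.10·ln0.10 = 0.2303
  cell (2,γ): −0.15·ln0.15 = 0.2846
Sum = 2.034 nats.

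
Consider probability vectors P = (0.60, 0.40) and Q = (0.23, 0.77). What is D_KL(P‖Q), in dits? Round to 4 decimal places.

0.1361 dits

D(P‖Q) = Σ p·log₁₀(p/q).
  0.60·log₁₀(0.60/0.23) = 0.24985
  0.40·log₁₀(0.40/0.77) = -0.11377
D(P‖Q) = 0.1361 dits.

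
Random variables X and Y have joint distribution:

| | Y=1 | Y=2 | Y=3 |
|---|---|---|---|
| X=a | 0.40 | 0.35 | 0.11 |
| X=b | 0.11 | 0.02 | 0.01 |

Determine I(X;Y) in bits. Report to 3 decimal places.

Marginals: p(X) = (0.8600, 0.1400), p(Y) = (0.5100, 0.3700, 0.1200).
I(X;Y) = H(X) + H(Y) − H(X,Y).
H(X) = 0.5842, H(Y) = 1.3932, H(X,Y) = 1.9388.
I(X;Y) = 0.5842 + 1.3932 − 1.9388 = 0.039 bits.

0.039 bits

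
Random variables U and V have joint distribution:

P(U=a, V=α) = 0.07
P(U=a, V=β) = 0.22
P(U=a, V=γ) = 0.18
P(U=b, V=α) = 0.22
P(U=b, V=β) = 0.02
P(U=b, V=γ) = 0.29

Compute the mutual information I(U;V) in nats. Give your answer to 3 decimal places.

Marginals: p(U) = (0.4700, 0.5300), p(V) = (0.2900, 0.2400, 0.4700).
I(U;V) = Σ p(x,y)·ln[p(x,y)/(p(x)p(y))].
  (a,α): 0.07·ln(0.5136) = -0.0466
  (a,β): 0.22·ln(1.9504) = 0.1470
  (a,γ): 0.18·ln(0.8148) = -0.0369
  (b,α): 0.22·ln(1.4314) = 0.0789
  (b,β): 0.02·ln(0.1572) = -0.0370
  (b,γ): 0.29·ln(1.1642) = 0.0441
Sum = 0.149 nats.

0.149 nats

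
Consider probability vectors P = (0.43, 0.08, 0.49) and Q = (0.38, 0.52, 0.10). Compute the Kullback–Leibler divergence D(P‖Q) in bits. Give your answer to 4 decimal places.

D(P‖Q) = Σ p·log₂(p/q).
  0.43·log₂(0.43/0.38) = 0.07669
  0.08·log₂(0.08/0.52) = -0.21604
  0.49·log₂(0.49/0.10) = 1.12346
D(P‖Q) = 0.9841 bits.

0.9841 bits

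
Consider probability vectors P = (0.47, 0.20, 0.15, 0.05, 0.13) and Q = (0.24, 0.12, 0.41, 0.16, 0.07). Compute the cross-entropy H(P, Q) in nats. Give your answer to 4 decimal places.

H(P,Q) = −Σ p·ln q.
  −0.47·ln(0.24) = 0.67074
  −0.20·ln(0.12) = 0.42405
  −0.15·ln(0.41) = 0.13374
  −0.05·ln(0.16) = 0.09163
  −0.13·ln(0.07) = 0.34570
H(P,Q) = 1.6659 nats.

1.6659 nats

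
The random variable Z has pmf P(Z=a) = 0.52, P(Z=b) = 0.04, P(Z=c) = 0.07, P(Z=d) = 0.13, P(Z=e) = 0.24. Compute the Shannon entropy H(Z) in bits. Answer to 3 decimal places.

H(Z) = −Σ p·log₂ p.
  −(0.52)·log₂(0.52) = 0.4906
  −(0.04)·log₂(0.04) = 0.1858
  −(0.07)·log₂(0.07) = 0.2686
  −(0.13)·log₂(0.13) = 0.3826
  −(0.24)·log₂(0.24) = 0.4941
Sum: 0.4906 + 0.1858 + 0.2686 + 0.3826 + 0.4941 = 1.822 bits.

1.822 bits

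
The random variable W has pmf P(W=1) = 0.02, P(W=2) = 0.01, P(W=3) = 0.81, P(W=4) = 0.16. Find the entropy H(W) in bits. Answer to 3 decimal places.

0.849 bits

H(W) = −Σ p·log₂ p.
  −(0.02)·log₂(0.02) = 0.1129
  −(0.01)·log₂(0.01) = 0.0664
  −(0.81)·log₂(0.81) = 0.2462
  −(0.16)·log₂(0.16) = 0.4230
Sum: 0.1129 + 0.0664 + 0.2462 + 0.4230 = 0.849 bits.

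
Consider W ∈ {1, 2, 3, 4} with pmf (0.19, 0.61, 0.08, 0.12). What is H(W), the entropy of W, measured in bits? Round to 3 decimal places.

H(W) = −Σ p·log₂ p.
  −(0.19)·log₂(0.19) = 0.4552
  −(0.61)·log₂(0.61) = 0.4350
  −(0.08)·log₂(0.08) = 0.2915
  −(0.12)·log₂(0.12) = 0.3671
Sum: 0.4552 + 0.4350 + 0.2915 + 0.3671 = 1.549 bits.

1.549 bits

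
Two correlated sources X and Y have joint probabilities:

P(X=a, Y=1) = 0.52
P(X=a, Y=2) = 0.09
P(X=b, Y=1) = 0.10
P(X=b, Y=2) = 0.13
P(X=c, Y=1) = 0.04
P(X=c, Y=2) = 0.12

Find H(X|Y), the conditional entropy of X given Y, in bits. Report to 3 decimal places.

Marginals: p(X) = (0.6100, 0.2300, 0.1600), p(Y) = (0.6600, 0.3400).
H(X|Y) = Σ p(Y) · H(X|Y=·).
  Y=1: p=0.6600, H(X|Y=1) = 0.9286
  Y=2: p=0.3400, H(X|Y=2) = 1.5682
Weighted sum = 1.146 bits.

1.146 bits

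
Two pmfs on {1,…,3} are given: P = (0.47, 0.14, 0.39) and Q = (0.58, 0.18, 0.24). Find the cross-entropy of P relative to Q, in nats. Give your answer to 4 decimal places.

1.0527 nats

H(P,Q) = −Σ p·ln q.
  −0.47·ln(0.58) = 0.25602
  −0.14·ln(0.18) = 0.24007
  −0.39·ln(0.24) = 0.55658
H(P,Q) = 1.0527 nats.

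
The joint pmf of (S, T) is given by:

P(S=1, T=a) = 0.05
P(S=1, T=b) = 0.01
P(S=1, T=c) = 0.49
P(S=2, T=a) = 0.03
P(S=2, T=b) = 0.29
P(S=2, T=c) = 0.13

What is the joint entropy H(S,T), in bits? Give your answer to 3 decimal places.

H(S,T) = −Σ p(x,y)·log₂ p(x,y) over all 6 cells.
  cell (1,a): −0.05·log₂0.05 = 0.2161
  cell (1,b): −0.01·log₂0.01 = 0.0664
  cell (1,c): −0.49·log₂0.49 = 0.5043
  cell (2,a): −0.03·log₂0.03 = 0.1518
  cell (2,b): −0.29·log₂0.29 = 0.5179
  cell (2,c): −0.13·log₂0.13 = 0.3826
Sum = 1.839 bits.

1.839 bits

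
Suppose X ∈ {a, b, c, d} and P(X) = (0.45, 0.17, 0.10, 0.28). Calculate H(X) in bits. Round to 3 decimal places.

H(X) = −Σ p·log₂ p.
  −(0.45)·log₂(0.45) = 0.5184
  −(0.17)·log₂(0.17) = 0.4346
  −(0.10)·log₂(0.10) = 0.3322
  −(0.28)·log₂(0.28) = 0.5142
Sum: 0.5184 + 0.4346 + 0.3322 + 0.5142 = 1.799 bits.

1.799 bits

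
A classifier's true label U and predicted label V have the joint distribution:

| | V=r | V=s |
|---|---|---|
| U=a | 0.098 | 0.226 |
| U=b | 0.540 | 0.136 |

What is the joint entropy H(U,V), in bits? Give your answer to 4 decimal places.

1.6848 bits

H(U,V) = −Σ p(x,y)·log₂ p(x,y) over all 4 cells.
  cell (a,r): −0.098·log₂0.098 = 0.32841
  cell (a,s): −0.226·log₂0.226 = 0.48491
  cell (b,r): −0.540·log₂0.540 = 0.48004
  cell (b,s): −0.136·log₂0.136 = 0.39145
Sum = 1.6848 bits.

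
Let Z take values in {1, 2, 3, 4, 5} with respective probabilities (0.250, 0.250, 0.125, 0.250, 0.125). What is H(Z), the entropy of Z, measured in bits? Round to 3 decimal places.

2.250 bits

H(Z) = −Σ p·log₂ p.
  −(0.250)·log₂(0.250) = 0.5000
  −(0.250)·log₂(0.250) = 0.5000
  −(0.125)·log₂(0.125) = 0.3750
  −(0.250)·log₂(0.250) = 0.5000
  −(0.125)·log₂(0.125) = 0.3750
Sum: 0.5000 + 0.5000 + 0.3750 + 0.5000 + 0.3750 = 2.250 bits.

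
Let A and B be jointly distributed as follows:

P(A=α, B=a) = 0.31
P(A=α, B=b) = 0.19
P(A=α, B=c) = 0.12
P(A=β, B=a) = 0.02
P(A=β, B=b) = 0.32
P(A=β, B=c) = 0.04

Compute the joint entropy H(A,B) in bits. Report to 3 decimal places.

2.171 bits

H(A,B) = −Σ p(x,y)·log₂ p(x,y) over all 6 cells.
  cell (α,a): −0.31·log₂0.31 = 0.5238
  cell (α,b): −0.19·log₂0.19 = 0.4552
  cell (α,c): −0.12·log₂0.12 = 0.3671
  cell (β,a): −0.02·log₂0.02 = 0.1129
  cell (β,b): −0.32·log₂0.32 = 0.5260
  cell (β,c): −0.04·log₂0.04 = 0.1858
Sum = 2.171 bits.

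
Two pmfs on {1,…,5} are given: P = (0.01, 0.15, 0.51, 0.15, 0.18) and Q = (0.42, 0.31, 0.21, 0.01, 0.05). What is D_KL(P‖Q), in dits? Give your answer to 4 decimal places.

D(P‖Q) = Σ p·log₁₀(p/q).
  0.01·log₁₀(0.01/0.42) = -0.01623
  0.15·log₁₀(0.15/0.31) = -0.04729
  0.51·log₁₀(0.51/0.21) = 0.19653
  0.15·log₁₀(0.15/0.01) = 0.17641
  0.18·log₁₀(0.18/0.05) = 0.10013
D(P‖Q) = 0.4096 dits.

0.4096 dits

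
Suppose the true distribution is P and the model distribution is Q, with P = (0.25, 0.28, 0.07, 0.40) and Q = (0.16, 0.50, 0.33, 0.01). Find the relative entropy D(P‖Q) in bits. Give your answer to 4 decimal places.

1.8989 bits

D(P‖Q) = Σ p·log₂(p/q).
  0.25·log₂(0.25/0.16) = 0.16096
  0.28·log₂(0.28/0.50) = -0.23422
  0.07·log₂(0.07/0.33) = -0.15659
  0.40·log₂(0.40/0.01) = 2.12877
D(P‖Q) = 1.8989 bits.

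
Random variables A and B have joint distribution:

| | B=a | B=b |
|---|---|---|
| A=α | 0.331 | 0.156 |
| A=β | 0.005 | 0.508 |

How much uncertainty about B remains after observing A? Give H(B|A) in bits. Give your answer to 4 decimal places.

Chain rule: H(B|A) = H(A,B) − H(A).
Marginals: p(A) = (0.4870, 0.5130), p(B) = (0.3360, 0.6640).
H(A,B) = 1.4807 bits; H(A) = 0.9995 bits.
H(B|A) = 1.4807 − 0.9995 = 0.4812 bits.

0.4812 bits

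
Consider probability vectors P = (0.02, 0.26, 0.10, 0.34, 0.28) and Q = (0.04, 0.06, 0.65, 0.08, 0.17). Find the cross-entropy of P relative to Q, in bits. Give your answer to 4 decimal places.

3.1650 bits

H(P,Q) = −Σ p·log₂ q.
  −0.02·log₂(0.04) = 0.09288
  −0.26·log₂(0.06) = 1.05531
  −0.10·log₂(0.65) = 0.06215
  −0.34·log₂(0.08) = 1.23891
  −0.28·log₂(0.17) = 0.71579
H(P,Q) = 3.1650 bits.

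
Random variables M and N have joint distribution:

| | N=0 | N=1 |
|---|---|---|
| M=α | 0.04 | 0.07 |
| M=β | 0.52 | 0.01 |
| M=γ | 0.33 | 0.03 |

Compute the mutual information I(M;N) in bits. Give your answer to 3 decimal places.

0.175 bits

Marginals: p(M) = (0.1100, 0.5300, 0.3600), p(N) = (0.8900, 0.1100).
I(M;N) = H(M) + H(N) − H(M,N).
H(M) = 1.3663, H(N) = 0.4999, H(M,N) = 1.6909.
I(M;N) = 1.3663 + 0.4999 − 1.6909 = 0.175 bits.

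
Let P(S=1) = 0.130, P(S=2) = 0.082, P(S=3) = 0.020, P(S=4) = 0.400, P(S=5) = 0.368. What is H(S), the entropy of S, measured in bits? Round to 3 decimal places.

H(S) = −Σ p·log₂ p.
  −(0.130)·log₂(0.130) = 0.3826
  −(0.082)·log₂(0.082) = 0.2959
  −(0.020)·log₂(0.020) = 0.1129
  −(0.400)·log₂(0.400) = 0.5288
  −(0.368)·log₂(0.368) = 0.5307
Sum: 0.3826 + 0.2959 + 0.1129 + 0.5288 + 0.5307 = 1.851 bits.

1.851 bits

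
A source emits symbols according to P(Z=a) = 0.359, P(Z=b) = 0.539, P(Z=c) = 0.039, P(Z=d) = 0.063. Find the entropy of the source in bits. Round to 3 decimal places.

H(Z) = −Σ p·log₂ p.
  −(0.359)·log₂(0.359) = 0.5306
  −(0.539)·log₂(0.539) = 0.4806
  −(0.039)·log₂(0.039) = 0.1825
  −(0.063)·log₂(0.063) = 0.2513
Sum: 0.5306 + 0.4806 + 0.1825 + 0.2513 = 1.445 bits.

1.445 bits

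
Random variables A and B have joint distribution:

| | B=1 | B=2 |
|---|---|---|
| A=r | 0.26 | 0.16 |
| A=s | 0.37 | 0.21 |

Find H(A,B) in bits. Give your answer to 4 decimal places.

1.9319 bits

H(A,B) = −Σ p(x,y)·log₂ p(x,y) over all 4 cells.
  cell (r,1): −0.26·log₂0.26 = 0.50529
  cell (r,2): −0.16·log₂0.16 = 0.42302
  cell (s,1): −0.37·log₂0.37 = 0.53073
  cell (s,2): −0.21·log₂0.21 = 0.47282
Sum = 1.9319 bits.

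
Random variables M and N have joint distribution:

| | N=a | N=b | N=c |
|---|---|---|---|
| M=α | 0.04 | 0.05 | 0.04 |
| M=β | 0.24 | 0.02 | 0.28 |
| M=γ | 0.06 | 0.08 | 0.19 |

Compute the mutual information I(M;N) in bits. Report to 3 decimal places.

Marginals: p(M) = (0.1300, 0.5400, 0.3300), p(N) = (0.3400, 0.1500, 0.5100).
I(M;N) = H(M) + H(N) − H(M,N).
H(M) = 1.3905, H(N) = 1.4351, H(M,N) = 2.6991.
I(M;N) = 1.3905 + 1.4351 − 2.6991 = 0.127 bits.

0.127 bits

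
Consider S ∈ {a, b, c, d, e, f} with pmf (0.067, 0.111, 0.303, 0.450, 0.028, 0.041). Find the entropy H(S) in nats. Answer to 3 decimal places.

1.377 nats

H(S) = −Σ p·ln p.
  −(0.067)·ln(0.067) = 0.1811
  −(0.111)·ln(0.111) = 0.2440
  −(0.303)·ln(0.303) = 0.3618
  −(0.450)·ln(0.450) = 0.3593
  −(0.028)·ln(0.028) = 0.1001
  −(0.041)·ln(0.041) = 0.1310
Sum: 0.1811 + 0.2440 + 0.3618 + 0.3593 + 0.1001 + 0.1310 = 1.377 nats.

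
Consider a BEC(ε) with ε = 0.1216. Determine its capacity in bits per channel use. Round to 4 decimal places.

Binary erasure channel: capacity C = 1 − ε.
C = 1 − 0.1216 = 0.8784 bits per channel use.

0.8784 bits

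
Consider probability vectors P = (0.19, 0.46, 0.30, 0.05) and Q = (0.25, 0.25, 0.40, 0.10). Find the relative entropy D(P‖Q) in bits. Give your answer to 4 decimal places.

D(P‖Q) = Σ p·log₂(p/q).
  0.19·log₂(0.19/0.25) = -0.07523
  0.46·log₂(0.46/0.25) = 0.40466
  0.30·log₂(0.30/0.40) = -0.12451
  0.05·log₂(0.05/0.10) = -0.05000
D(P‖Q) = 0.1549 bits.

0.1549 bits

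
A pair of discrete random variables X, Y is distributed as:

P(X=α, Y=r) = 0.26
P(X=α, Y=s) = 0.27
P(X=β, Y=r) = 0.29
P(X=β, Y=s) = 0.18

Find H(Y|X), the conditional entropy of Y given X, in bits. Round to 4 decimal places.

0.9811 bits

Marginals: p(X) = (0.5300, 0.4700), p(Y) = (0.5500, 0.4500).
H(Y|X) = Σ p(X) · H(Y|X=·).
  X=α: p=0.5300, H(Y|X=α) = 0.9997
  X=β: p=0.4700, H(Y|X=β) = 0.9601
Weighted sum = 0.9811 bits.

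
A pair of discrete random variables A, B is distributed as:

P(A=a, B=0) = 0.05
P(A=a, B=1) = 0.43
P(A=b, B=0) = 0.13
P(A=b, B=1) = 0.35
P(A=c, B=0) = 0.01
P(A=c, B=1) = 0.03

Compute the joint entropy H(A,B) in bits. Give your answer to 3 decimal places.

1.871 bits

H(A,B) = −Σ p(x,y)·log₂ p(x,y) over all 6 cells.
  cell (a,0): −0.05·log₂0.05 = 0.2161
  cell (a,1): −0.43·log₂0.43 = 0.5236
  cell (b,0): −0.13·log₂0.13 = 0.3826
  cell (b,1): −0.35·log₂0.35 = 0.5301
  cell (c,0): −0.01·log₂0.01 = 0.0664
  cell (c,1): −0.03·log₂0.03 = 0.1518
Sum = 1.871 bits.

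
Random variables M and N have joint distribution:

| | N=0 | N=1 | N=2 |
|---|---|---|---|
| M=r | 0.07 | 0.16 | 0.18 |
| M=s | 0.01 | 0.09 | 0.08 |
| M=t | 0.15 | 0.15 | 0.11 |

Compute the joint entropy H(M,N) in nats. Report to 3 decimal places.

2.065 nats

H(M,N) = −Σ p(x,y)·ln p(x,y) over all 9 cells.
  cell (r,0): −0.07·ln0.07 = 0.1861
  cell (r,1): −0.16·ln0.16 = 0.2932
  cell (r,2): −0.18·ln0.18 = 0.3087
  cell (s,0): −0.01·ln0.01 = 0.0461
  cell (s,1): −0.09·ln0.09 = 0.2167
  cell (s,2): −0.08·ln0.08 = 0.2021
  cell (t,0): −0.15·ln0.15 = 0.2846
  cell (t,1): −0.15·ln0.15 = 0.2846
  cell (t,2): −0.11·ln0.11 = 0.2428
Sum = 2.065 nats.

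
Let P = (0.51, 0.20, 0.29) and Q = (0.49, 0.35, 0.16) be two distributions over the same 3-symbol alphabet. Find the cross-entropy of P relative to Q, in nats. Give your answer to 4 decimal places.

H(P,Q) = −Σ p·ln q.
  −0.51·ln(0.49) = 0.36381
  −0.20·ln(0.35) = 0.20996
  −0.29·ln(0.16) = 0.53145
H(P,Q) = 1.1052 nats.

1.1052 nats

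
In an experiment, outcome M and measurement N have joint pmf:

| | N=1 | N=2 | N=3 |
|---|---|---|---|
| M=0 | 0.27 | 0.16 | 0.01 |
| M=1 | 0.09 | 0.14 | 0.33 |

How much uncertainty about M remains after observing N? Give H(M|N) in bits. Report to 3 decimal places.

0.656 bits

Chain rule: H(M|N) = H(M,N) − H(N).
Marginals: p(M) = (0.4400, 0.5600), p(N) = (0.3600, 0.3000, 0.3400).
H(M,N) = 2.2371 bits; H(N) = 1.5809 bits.
H(M|N) = 2.2371 − 1.5809 = 0.656 bits.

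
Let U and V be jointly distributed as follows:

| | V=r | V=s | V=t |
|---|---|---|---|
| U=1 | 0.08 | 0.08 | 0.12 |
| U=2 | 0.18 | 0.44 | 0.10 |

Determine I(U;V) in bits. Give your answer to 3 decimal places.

Marginals: p(U) = (0.2800, 0.7200), p(V) = (0.2600, 0.5200, 0.2200).
I(U;V) = H(U) + H(V) − H(U,V).
H(U) = 0.8555, H(V) = 1.4764, H(U,V) = 2.2487.
I(U;V) = 0.8555 + 1.4764 − 2.2487 = 0.083 bits.

0.083 bits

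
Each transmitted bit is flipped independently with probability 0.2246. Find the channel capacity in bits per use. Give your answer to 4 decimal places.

Binary symmetric channel: C = 1 − h₂(ε) where h₂ is the binary entropy function.
h₂(0.2246) = −0.2246·log₂0.2246 − 0.7754·log₂0.7754 = 0.7685.
C = 1 − 0.7685 = 0.2315 bits per channel use.

0.2315 bits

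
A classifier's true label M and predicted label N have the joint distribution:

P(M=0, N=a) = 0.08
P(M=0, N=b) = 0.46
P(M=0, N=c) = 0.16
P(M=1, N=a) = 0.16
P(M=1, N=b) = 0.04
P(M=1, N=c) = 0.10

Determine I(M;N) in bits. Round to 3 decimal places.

0.210 bits

Marginals: p(M) = (0.7000, 0.3000), p(N) = (0.2400, 0.5000, 0.2600).
I(M;N) = Σ p(x,y)·log₂[p(x,y)/(p(x)p(y))].
  (0,a): 0.08·log₂(0.4762) = -0.0856
  (0,b): 0.46·log₂(1.3143) = 0.1814
  (0,c): 0.16·log₂(0.8791) = -0.0297
  (1,a): 0.16·log₂(2.2222) = 0.1843
  (1,b): 0.04·log₂(0.2667) = -0.0763
  (1,c): 0.10·log₂(1.2821) = 0.0358
Sum = 0.210 bits.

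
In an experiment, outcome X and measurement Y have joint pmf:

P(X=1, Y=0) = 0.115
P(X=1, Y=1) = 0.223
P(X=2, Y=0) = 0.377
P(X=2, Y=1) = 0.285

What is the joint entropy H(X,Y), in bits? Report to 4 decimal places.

H(X,Y) = −Σ p(x,y)·log₂ p(x,y) over all 4 cells.
  cell (1,0): −0.115·log₂0.115 = 0.35883
  cell (1,1): −0.223·log₂0.223 = 0.48277
  cell (2,0): −0.377·log₂0.377 = 0.53058
  cell (2,1): −0.285·log₂0.285 = 0.51613
Sum = 1.8883 bits.

1.8883 bits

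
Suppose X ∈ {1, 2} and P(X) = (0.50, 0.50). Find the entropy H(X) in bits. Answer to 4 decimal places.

1.0000 bits

H(X) = −Σ p·log₂ p.
  −(0.50)·log₂(0.50) = 0.50000
  −(0.50)·log₂(0.50) = 0.50000
Sum: 0.50000 + 0.50000 = 1.0000 bits.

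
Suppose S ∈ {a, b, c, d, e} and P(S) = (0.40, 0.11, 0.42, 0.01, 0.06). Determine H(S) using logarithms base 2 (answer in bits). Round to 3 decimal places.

1.715 bits

H(S) = −Σ p·log₂ p.
  −(0.40)·log₂(0.40) = 0.5288
  −(0.11)·log₂(0.11) = 0.3503
  −(0.42)·log₂(0.42) = 0.5256
  −(0.01)·log₂(0.01) = 0.0664
  −(0.06)·log₂(0.06) = 0.2435
Sum: 0.5288 + 0.3503 + 0.5256 + 0.0664 + 0.2435 = 1.715 bits.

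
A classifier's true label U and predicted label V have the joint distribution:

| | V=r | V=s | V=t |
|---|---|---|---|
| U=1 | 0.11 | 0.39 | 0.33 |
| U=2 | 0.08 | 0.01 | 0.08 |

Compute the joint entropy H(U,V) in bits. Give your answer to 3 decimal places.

2.057 bits

H(U,V) = −Σ p(x,y)·log₂ p(x,y) over all 6 cells.
  cell (1,r): −0.11·log₂0.11 = 0.3503
  cell (1,s): −0.39·log₂0.39 = 0.5298
  cell (1,t): −0.33·log₂0.33 = 0.5278
  cell (2,r): −0.08·log₂0.08 = 0.2915
  cell (2,s): −0.01·log₂0.01 = 0.0664
  cell (2,t): −0.08·log₂0.08 = 0.2915
Sum = 2.057 bits.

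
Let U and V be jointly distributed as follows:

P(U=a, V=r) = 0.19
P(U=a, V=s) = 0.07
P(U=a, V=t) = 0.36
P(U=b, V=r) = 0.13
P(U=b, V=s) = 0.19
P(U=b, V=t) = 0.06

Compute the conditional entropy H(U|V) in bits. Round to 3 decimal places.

0.779 bits

Marginals: p(U) = (0.6200, 0.3800), p(V) = (0.3200, 0.2600, 0.4200).
H(U|V) = Σ p(V) · H(U|V=·).
  V=r: p=0.3200, H(U|V=r) = 0.9745
  V=s: p=0.2600, H(U|V=s) = 0.8404
  V=t: p=0.4200, H(U|V=t) = 0.5917
Weighted sum = 0.779 bits.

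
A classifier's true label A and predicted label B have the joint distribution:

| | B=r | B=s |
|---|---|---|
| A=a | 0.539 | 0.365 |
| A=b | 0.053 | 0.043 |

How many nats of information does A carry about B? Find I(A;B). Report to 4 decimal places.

0.0003 nats

Marginals: p(A) = (0.9040, 0.0960), p(B) = (0.5920, 0.4080).
I(A;B) = H(A) + H(B) − H(A,B).
H(A) = 0.3162, H(B) = 0.6761, H(A,B) = 0.9920.
I(A;B) = 0.3162 + 0.6761 − 0.9920 = 0.0003 nats.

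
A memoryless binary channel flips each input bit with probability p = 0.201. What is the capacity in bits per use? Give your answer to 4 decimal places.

0.2761 bits

Binary symmetric channel: C = 1 − h₂(ε) where h₂ is the binary entropy function.
h₂(0.201) = −0.201·log₂0.201 − 0.799·log₂0.799 = 0.7239.
C = 1 − 0.7239 = 0.2761 bits per channel use.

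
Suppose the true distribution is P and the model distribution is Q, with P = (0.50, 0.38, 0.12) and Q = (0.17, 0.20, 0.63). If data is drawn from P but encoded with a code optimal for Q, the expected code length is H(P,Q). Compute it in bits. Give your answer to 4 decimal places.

2.2405 bits

H(P,Q) = −Σ p·log₂ q.
  −0.50·log₂(0.17) = 1.27820
  −0.38·log₂(0.20) = 0.88233
  −0.12·log₂(0.63) = 0.07999
H(P,Q) = 2.2405 bits.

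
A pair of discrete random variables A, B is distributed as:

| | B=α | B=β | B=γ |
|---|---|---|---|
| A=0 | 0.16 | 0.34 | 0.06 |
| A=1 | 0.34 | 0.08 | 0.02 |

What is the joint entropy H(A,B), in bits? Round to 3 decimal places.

2.129 bits

H(A,B) = −Σ p(x,y)·log₂ p(x,y) over all 6 cells.
  cell (0,α): −0.16·log₂0.16 = 0.4230
  cell (0,β): −0.34·log₂0.34 = 0.5292
  cell (0,γ): −0.06·log₂0.06 = 0.2435
  cell (1,α): −0.34·log₂0.34 = 0.5292
  cell (1,β): −0.08·log₂0.08 = 0.2915
  cell (1,γ): −0.02·log₂0.02 = 0.1129
Sum = 2.129 bits.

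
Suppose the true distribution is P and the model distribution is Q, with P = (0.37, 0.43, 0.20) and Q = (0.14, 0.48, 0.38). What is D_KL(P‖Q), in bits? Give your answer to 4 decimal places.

0.2653 bits

D(P‖Q) = Σ p·log₂(p/q).
  0.37·log₂(0.37/0.14) = 0.51878
  0.43·log₂(0.43/0.48) = -0.06824
  0.20·log₂(0.20/0.38) = -0.18520
D(P‖Q) = 0.2653 bits.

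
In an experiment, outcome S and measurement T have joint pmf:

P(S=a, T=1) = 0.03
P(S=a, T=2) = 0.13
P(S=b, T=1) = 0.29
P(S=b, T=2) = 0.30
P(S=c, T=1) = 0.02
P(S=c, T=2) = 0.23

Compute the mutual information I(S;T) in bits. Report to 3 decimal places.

0.123 bits

Marginals: p(S) = (0.1600, 0.5900, 0.2500), p(T) = (0.3400, 0.6600).
I(S;T) = H(S) + H(T) − H(S,T).
H(S) = 1.3721, H(T) = 0.9248, H(S,T) = 2.1739.
I(S;T) = 1.3721 + 0.9248 − 2.1739 = 0.123 bits.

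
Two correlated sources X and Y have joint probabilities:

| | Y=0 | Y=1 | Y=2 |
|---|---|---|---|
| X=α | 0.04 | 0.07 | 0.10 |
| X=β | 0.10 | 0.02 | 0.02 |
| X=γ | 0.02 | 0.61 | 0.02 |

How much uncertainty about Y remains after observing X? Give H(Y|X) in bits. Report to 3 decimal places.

Chain rule: H(Y|X) = H(X,Y) − H(X).
Marginals: p(X) = (0.2100, 0.1400, 0.6500), p(Y) = (0.1600, 0.7000, 0.1400).
H(X,Y) = 2.0052 bits; H(X) = 1.2739 bits.
H(Y|X) = 2.0052 − 1.2739 = 0.731 bits.

0.731 bits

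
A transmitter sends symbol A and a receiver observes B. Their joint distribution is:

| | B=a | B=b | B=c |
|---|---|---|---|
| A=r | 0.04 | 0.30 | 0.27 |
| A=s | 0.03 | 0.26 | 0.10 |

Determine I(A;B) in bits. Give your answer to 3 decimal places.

0.026 bits

Marginals: p(A) = (0.6100, 0.3900), p(B) = (0.0700, 0.5600, 0.3700).
I(A;B) = Σ p(x,y)·log₂[p(x,y)/(p(x)p(y))].
  (r,a): 0.04·log₂(0.9368) = -0.0038
  (r,b): 0.30·log₂(0.8782) = -0.0562
  (r,c): 0.27·log₂(1.1963) = 0.0698
  (s,a): 0.03·log₂(1.0989) = 0.0041
  (s,b): 0.26·log₂(1.1905) = 0.0654
  (s,c): 0.10·log₂(0.6930) = -0.0529
Sum = 0.026 bits.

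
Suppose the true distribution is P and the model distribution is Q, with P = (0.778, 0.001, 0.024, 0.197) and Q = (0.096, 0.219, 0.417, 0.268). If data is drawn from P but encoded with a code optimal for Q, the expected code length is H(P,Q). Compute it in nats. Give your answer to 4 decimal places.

2.1051 nats

H(P,Q) = −Σ p·ln q.
  −0.778·ln(0.096) = 1.82317
  −0.001·ln(0.219) = 0.00152
  −0.024·ln(0.417) = 0.02099
  −0.197·ln(0.268) = 0.25940
H(P,Q) = 2.1051 nats.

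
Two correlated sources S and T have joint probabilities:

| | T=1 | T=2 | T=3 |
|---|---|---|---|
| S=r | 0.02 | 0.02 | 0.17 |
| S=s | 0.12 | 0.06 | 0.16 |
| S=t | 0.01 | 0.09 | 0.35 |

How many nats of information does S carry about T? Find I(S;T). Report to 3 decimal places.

0.098 nats

Marginals: p(S) = (0.2100, 0.3400, 0.4500), p(T) = (0.1500, 0.1700, 0.6800).
I(S;T) = H(S) + H(T) − H(S,T).
H(S) = 1.0539, H(T) = 0.8481, H(S,T) = 1.8044.
I(S;T) = 1.0539 + 0.8481 − 1.8044 = 0.098 nats.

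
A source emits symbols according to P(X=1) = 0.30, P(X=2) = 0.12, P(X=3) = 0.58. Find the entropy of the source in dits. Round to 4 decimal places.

0.4046 dits

H(X) = −Σ p·log₁₀ p.
  −(0.30)·log₁₀(0.30) = 0.15686
  −(0.12)·log₁₀(0.12) = 0.11050
  −(0.58)·log₁₀(0.58) = 0.13721
Sum: 0.15686 + 0.11050 + 0.13721 = 0.4046 dits.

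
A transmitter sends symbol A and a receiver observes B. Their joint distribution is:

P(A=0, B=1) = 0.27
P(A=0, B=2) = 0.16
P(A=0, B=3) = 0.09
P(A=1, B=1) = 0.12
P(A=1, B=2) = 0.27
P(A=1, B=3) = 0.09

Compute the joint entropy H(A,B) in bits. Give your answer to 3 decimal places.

H(A,B) = −Σ p(x,y)·log₂ p(x,y) over all 6 cells.
  cell (0,1): −0.27·log₂0.27 = 0.5100
  cell (0,2): −0.16·log₂0.16 = 0.4230
  cell (0,3): −0.09·log₂0.09 = 0.3127
  cell (1,1): −0.12·log₂0.12 = 0.3671
  cell (1,2): −0.27·log₂0.27 = 0.5100
  cell (1,3): −0.09·log₂0.09 = 0.3127
Sum = 2.435 bits.

2.435 bits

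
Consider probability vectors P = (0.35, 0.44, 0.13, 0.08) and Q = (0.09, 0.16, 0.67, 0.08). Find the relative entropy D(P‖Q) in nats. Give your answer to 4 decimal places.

D(P‖Q) = Σ p·ln(p/q).
  0.35·ln(0.35/0.09) = 0.47534
  0.44·ln(0.44/0.16) = 0.44510
  0.13·ln(0.13/0.67) = -0.21317
  0.08·ln(0.08/0.08) = 0.00000
D(P‖Q) = 0.7073 nats.

0.7073 nats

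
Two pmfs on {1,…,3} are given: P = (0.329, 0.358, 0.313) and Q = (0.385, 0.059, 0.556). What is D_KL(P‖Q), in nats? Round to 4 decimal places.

D(P‖Q) = Σ p·ln(p/q).
  0.329·ln(0.329/0.385) = -0.05171
  0.358·ln(0.358/0.059) = 0.64547
  0.313·ln(0.313/0.556) = -0.17984
D(P‖Q) = 0.4139 nats.

0.4139 nats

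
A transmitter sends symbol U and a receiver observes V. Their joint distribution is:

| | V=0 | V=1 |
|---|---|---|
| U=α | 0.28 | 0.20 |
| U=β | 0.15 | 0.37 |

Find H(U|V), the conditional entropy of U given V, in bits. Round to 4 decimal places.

Chain rule: H(U|V) = H(U,V) − H(V).
Marginals: p(U) = (0.4800, 0.5200), p(V) = (0.4300, 0.5700).
H(U,V) = 1.9199 bits; H(V) = 0.9858 bits.
H(U|V) = 1.9199 − 0.9858 = 0.9341 bits.

0.9341 bits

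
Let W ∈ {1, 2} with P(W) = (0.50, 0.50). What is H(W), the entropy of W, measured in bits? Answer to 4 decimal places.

H(W) = −Σ p·log₂ p.
  −(0.50)·log₂(0.50) = 0.50000
  −(0.50)·log₂(0.50) = 0.50000
Sum: 0.50000 + 0.50000 = 1.0000 bits.

1.0000 bits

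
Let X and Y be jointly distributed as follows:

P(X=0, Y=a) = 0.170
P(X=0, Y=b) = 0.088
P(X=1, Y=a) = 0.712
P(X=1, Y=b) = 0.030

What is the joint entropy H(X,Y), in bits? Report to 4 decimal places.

H(X,Y) = −Σ p(x,y)·log₂ p(x,y) over all 4 cells.
  cell (0,a): −0.170·log₂0.170 = 0.43459
  cell (0,b): −0.088·log₂0.088 = 0.30856
  cell (1,a): −0.712·log₂0.712 = 0.34892
  cell (1,b): −0.030·log₂0.030 = 0.15177
Sum = 1.2438 bits.

1.2438 bits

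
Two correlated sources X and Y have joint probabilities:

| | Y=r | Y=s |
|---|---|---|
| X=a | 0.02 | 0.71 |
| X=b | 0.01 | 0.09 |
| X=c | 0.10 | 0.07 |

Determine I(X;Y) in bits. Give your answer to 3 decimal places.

0.212 bits

Marginals: p(X) = (0.7300, 0.1000, 0.1700), p(Y) = (0.1300, 0.8700).
I(X;Y) = H(X) + H(Y) − H(X,Y).
H(X) = 1.0982, H(Y) = 0.5574, H(X,Y) = 1.4435.
I(X;Y) = 1.0982 + 0.5574 − 1.4435 = 0.212 bits.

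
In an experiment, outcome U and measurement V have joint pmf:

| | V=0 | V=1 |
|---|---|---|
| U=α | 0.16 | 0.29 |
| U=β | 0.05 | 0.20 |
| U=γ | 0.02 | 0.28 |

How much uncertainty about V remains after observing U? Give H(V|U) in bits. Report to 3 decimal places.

0.709 bits

Marginals: p(U) = (0.4500, 0.2500, 0.3000), p(V) = (0.2300, 0.7700).
H(V|U) = Σ p(U) · H(V|U=·).
  U=α: p=0.4500, H(V|U=α) = 0.9389
  U=β: p=0.2500, H(V|U=β) = 0.7219
  U=γ: p=0.3000, H(V|U=γ) = 0.3534
Weighted sum = 0.709 bits.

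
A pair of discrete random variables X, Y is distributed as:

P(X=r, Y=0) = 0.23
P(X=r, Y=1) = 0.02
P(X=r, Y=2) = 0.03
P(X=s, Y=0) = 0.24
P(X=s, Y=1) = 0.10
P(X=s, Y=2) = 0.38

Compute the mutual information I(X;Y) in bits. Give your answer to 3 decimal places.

0.153 bits

Marginals: p(X) = (0.2800, 0.7200), p(Y) = (0.4700, 0.1200, 0.4100).
I(X;Y) = Σ p(x,y)·log₂[p(x,y)/(p(x)p(y))].
  (r,0): 0.23·log₂(1.7477) = 0.1853
  (r,1): 0.02·log₂(0.5952) = -0.0150
  (r,2): 0.03·log₂(0.2613) = -0.0581
  (s,0): 0.24·log₂(0.7092) = -0.1190
  (s,1): 0.10·log₂(1.1574) = 0.0211
  (s,2): 0.38·log₂(1.2873) = 0.1384
Sum = 0.153 bits.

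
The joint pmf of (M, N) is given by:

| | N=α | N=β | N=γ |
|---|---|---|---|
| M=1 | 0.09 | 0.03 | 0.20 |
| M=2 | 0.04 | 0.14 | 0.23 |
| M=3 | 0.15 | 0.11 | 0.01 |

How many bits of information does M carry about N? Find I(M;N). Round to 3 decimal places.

0.286 bits

Marginals: p(M) = (0.3200, 0.4100, 0.2700), p(N) = (0.2800, 0.2800, 0.4400).
I(M;N) = Σ p(x,y)·log₂[p(x,y)/(p(x)p(y))].
  (1,α): 0.09·log₂(1.0045) = 0.0006
  (1,β): 0.03·log₂(0.3348) = -0.0474
  (1,γ): 0.20·log₂(1.4205) = 0.1013
  (2,α): 0.04·log₂(0.3484) = -0.0608
  (2,β): 0.14·log₂(1.2195) = 0.0401
  (2,γ): 0.23·log₂(1.2749) = 0.0806
  (3,α): 0.15·log₂(1.9841) = 0.1483
  (3,β): 0.11·log₂(1.4550) = 0.0595
  (3,γ): 0.01·log₂(0.0842) = -0.0357
Sum = 0.286 bits.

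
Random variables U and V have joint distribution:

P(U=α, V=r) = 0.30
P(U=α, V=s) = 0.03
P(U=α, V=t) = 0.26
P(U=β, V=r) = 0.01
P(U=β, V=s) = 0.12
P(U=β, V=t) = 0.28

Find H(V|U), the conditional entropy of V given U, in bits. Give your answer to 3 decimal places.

Marginals: p(U) = (0.5900, 0.4100), p(V) = (0.3100, 0.1500, 0.5400).
H(V|U) = Σ p(U) · H(V|U=·).
  U=α: p=0.5900, H(V|U=α) = 1.2356
  U=β: p=0.4100, H(V|U=β) = 1.0252
Weighted sum = 1.149 bits.

1.149 bits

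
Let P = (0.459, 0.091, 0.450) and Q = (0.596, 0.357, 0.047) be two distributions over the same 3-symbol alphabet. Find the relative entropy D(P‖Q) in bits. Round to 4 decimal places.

1.1142 bits

D(P‖Q) = Σ p·log₂(p/q).
  0.459·log₂(0.459/0.596) = -0.17296
  0.091·log₂(0.091/0.357) = -0.17945
  0.450·log₂(0.450/0.047) = 1.46664
D(P‖Q) = 1.1142 bits.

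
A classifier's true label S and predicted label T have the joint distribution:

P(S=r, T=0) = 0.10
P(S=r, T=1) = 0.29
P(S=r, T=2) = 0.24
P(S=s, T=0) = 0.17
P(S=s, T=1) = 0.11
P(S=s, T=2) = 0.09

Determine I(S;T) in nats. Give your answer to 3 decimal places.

Marginals: p(S) = (0.6300, 0.3700), p(T) = (0.2700, 0.4000, 0.3300).
I(S;T) = H(S) + H(T) − H(S,T).
H(S) = 0.6590, H(T) = 1.0859, H(S,T) = 1.6925.
I(S;T) = 0.6590 + 1.0859 − 1.6925 = 0.052 nats.

0.052 nats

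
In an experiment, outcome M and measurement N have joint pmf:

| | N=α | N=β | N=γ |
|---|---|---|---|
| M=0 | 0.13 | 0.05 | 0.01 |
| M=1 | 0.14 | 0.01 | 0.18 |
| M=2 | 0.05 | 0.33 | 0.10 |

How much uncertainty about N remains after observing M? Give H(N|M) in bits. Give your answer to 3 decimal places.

1.159 bits

Chain rule: H(N|M) = H(M,N) − H(M).
Marginals: p(M) = (0.1900, 0.3300, 0.4800), p(N) = (0.3200, 0.3900, 0.2900).
H(M,N) = 2.6501 bits; H(M) = 1.4913 bits.
H(N|M) = 2.6501 − 1.4913 = 1.159 bits.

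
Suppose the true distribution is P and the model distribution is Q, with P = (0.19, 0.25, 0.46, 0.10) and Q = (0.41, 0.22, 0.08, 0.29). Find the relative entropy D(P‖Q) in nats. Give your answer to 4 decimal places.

0.5840 nats

D(P‖Q) = Σ p·ln(p/q).
  0.19·ln(0.19/0.41) = -0.14614
  0.25·ln(0.25/0.22) = 0.03196
  0.46·ln(0.46/0.08) = 0.80463
  0.10·ln(0.10/0.29) = -0.10647
D(P‖Q) = 0.5840 nats.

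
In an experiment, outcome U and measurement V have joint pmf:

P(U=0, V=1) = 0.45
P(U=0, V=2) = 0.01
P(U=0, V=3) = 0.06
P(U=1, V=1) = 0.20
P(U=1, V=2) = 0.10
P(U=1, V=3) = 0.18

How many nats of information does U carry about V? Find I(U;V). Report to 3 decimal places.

Marginals: p(U) = (0.5200, 0.4800), p(V) = (0.6500, 0.1100, 0.2400).
I(U;V) = Σ p(x,y)·ln[p(x,y)/(p(x)p(y))].
  (0,1): 0.45·ln(1.3314) = 0.1288
  (0,2): 0.01·ln(0.1748) = -0.0174
  (0,3): 0.06·ln(0.4808) = -0.0439
  (1,1): 0.20·ln(0.6410) = -0.0889
  (1,2): 0.10·ln(1.8939) = 0.0639
  (1,3): 0.18·ln(1.5625) = 0.0803
Sum = 0.123 nats.

0.123 nats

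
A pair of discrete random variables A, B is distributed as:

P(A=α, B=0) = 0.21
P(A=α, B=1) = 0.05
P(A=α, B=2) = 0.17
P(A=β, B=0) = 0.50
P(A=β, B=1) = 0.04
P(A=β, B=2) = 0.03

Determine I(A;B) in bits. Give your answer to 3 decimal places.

Marginals: p(A) = (0.4300, 0.5700), p(B) = (0.7100, 0.0900, 0.2000).
I(A;B) = H(A) + H(B) − H(A,B).
H(A) = 0.9858, H(B) = 1.1279, H(A,B) = 1.9610.
I(A;B) = 0.9858 + 1.1279 − 1.9610 = 0.153 bits.

0.153 bits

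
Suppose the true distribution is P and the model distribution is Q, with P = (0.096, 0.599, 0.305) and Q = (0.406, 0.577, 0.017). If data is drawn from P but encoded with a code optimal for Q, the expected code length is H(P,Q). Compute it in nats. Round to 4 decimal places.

1.6587 nats

H(P,Q) = −Σ p·ln q.
  −0.096·ln(0.406) = 0.08653
  −0.599·ln(0.577) = 0.32940
  −0.305·ln(0.017) = 1.24274
H(P,Q) = 1.6587 nats.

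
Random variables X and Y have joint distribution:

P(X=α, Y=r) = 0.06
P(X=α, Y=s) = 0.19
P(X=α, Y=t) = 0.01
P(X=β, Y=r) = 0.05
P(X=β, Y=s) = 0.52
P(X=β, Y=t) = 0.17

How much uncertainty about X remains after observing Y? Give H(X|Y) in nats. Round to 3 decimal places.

0.527 nats

Marginals: p(X) = (0.2600, 0.7400), p(Y) = (0.1100, 0.7100, 0.1800).
H(X|Y) = Σ p(Y) · H(X|Y=·).
  Y=r: p=0.1100, H(X|Y=r) = 0.6890
  Y=s: p=0.7100, H(X|Y=s) = 0.5809
  Y=t: p=0.1800, H(X|Y=t) = 0.2146
Weighted sum = 0.527 nats.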